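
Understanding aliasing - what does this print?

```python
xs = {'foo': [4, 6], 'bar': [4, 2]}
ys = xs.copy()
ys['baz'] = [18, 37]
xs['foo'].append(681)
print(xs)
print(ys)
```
{'foo': [4, 6, 681], 'bar': [4, 2]}
{'foo': [4, 6, 681], 'bar': [4, 2], 'baz': [18, 37]}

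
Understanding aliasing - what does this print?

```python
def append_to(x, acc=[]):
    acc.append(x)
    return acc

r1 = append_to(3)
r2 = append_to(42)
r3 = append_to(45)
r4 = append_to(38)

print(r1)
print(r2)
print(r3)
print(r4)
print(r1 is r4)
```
[3, 42, 45, 38]
[3, 42, 45, 38]
[3, 42, 45, 38]
[3, 42, 45, 38]
True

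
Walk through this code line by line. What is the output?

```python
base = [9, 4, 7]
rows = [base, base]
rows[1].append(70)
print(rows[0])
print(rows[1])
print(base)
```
[9, 4, 7, 70]
[9, 4, 7, 70]
[9, 4, 7, 70]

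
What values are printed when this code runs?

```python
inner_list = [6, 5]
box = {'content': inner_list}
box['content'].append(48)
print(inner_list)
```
[6, 5, 48]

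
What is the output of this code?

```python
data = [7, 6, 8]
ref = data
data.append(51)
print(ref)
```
[7, 6, 8, 51]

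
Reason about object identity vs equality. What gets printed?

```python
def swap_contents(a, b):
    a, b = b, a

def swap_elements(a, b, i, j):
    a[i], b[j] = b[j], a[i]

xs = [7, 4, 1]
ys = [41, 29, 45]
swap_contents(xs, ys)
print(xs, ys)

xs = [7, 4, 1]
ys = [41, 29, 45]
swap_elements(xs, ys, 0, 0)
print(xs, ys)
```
[7, 4, 1] [41, 29, 45]
[41, 4, 1] [7, 29, 45]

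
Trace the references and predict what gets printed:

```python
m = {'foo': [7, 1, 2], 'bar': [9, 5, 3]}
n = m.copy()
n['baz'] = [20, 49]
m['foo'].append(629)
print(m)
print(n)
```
{'foo': [7, 1, 2, 629], 'bar': [9, 5, 3]}
{'foo': [7, 1, 2, 629], 'bar': [9, 5, 3], 'baz': [20, 49]}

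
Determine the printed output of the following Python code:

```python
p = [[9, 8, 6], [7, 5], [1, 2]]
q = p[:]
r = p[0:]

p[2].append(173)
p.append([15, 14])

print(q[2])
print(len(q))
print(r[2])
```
[1, 2, 173]
3
[1, 2, 173]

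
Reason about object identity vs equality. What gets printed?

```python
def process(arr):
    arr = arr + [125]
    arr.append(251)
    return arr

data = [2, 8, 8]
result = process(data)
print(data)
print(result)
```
[2, 8, 8]
[2, 8, 8, 125, 251]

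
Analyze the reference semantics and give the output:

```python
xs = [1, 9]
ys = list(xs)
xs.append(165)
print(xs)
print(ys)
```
[1, 9, 165]
[1, 9]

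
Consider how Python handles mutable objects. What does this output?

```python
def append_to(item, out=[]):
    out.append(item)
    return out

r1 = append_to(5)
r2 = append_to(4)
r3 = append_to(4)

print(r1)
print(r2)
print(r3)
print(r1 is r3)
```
[5, 4, 4]
[5, 4, 4]
[5, 4, 4]
True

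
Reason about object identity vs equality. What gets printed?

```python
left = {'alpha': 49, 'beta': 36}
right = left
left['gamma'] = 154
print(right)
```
{'alpha': 49, 'beta': 36, 'gamma': 154}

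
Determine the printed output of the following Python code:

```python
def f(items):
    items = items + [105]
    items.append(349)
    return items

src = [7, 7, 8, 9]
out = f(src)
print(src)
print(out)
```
[7, 7, 8, 9]
[7, 7, 8, 9, 105, 349]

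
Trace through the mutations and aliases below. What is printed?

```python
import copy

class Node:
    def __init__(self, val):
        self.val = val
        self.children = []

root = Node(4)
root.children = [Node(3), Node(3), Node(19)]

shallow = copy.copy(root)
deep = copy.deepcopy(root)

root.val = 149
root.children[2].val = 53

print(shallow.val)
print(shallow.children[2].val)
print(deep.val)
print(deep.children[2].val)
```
4
53
4
19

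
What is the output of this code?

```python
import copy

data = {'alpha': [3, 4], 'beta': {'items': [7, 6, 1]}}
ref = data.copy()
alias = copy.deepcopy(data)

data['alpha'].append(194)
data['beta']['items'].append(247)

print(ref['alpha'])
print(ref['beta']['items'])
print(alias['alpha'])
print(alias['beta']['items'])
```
[3, 4, 194]
[7, 6, 1, 247]
[3, 4]
[7, 6, 1]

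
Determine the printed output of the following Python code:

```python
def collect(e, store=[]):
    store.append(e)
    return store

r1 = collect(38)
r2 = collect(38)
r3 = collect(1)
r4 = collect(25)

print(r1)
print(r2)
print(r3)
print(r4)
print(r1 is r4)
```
[38, 38, 1, 25]
[38, 38, 1, 25]
[38, 38, 1, 25]
[38, 38, 1, 25]
True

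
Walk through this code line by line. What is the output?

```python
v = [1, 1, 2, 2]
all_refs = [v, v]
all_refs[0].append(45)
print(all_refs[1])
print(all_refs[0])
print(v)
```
[1, 1, 2, 2, 45]
[1, 1, 2, 2, 45]
[1, 1, 2, 2, 45]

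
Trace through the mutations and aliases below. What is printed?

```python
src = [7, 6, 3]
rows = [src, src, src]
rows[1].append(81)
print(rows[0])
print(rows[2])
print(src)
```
[7, 6, 3, 81]
[7, 6, 3, 81]
[7, 6, 3, 81]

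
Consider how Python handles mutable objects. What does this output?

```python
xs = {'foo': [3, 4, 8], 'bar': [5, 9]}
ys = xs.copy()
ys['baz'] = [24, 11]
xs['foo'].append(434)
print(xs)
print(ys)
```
{'foo': [3, 4, 8, 434], 'bar': [5, 9]}
{'foo': [3, 4, 8, 434], 'bar': [5, 9], 'baz': [24, 11]}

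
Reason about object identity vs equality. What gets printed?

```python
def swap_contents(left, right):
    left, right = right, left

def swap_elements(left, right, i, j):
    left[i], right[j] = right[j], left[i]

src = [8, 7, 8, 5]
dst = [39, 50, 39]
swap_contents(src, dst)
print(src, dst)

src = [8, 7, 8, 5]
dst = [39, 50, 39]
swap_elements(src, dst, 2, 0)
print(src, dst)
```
[8, 7, 8, 5] [39, 50, 39]
[8, 7, 39, 5] [8, 50, 39]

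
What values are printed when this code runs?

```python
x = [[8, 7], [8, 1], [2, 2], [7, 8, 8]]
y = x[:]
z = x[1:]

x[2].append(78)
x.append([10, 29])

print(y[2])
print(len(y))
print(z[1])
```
[2, 2, 78]
4
[2, 2, 78]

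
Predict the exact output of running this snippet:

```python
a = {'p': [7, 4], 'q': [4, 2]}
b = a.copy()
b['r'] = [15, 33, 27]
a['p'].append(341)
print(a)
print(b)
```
{'p': [7, 4, 341], 'q': [4, 2]}
{'p': [7, 4, 341], 'q': [4, 2], 'r': [15, 33, 27]}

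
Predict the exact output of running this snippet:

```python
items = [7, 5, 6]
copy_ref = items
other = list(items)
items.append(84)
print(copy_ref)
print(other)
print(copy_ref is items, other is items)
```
[7, 5, 6, 84]
[7, 5, 6]
True False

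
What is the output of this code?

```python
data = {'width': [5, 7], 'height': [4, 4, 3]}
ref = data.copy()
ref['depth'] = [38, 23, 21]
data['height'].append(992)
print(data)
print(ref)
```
{'width': [5, 7], 'height': [4, 4, 3, 992]}
{'width': [5, 7], 'height': [4, 4, 3, 992], 'depth': [38, 23, 21]}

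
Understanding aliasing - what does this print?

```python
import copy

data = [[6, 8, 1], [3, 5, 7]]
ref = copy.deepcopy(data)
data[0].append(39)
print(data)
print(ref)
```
[[6, 8, 1, 39], [3, 5, 7]]
[[6, 8, 1], [3, 5, 7]]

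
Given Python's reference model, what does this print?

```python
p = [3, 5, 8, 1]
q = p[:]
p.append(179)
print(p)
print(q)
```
[3, 5, 8, 1, 179]
[3, 5, 8, 1]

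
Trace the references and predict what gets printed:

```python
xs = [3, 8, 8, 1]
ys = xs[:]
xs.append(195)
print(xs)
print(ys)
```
[3, 8, 8, 1, 195]
[3, 8, 8, 1]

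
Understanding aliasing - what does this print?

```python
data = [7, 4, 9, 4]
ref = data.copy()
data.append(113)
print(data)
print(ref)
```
[7, 4, 9, 4, 113]
[7, 4, 9, 4]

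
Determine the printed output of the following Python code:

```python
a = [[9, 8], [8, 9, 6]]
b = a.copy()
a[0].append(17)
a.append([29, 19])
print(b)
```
[[9, 8, 17], [8, 9, 6]]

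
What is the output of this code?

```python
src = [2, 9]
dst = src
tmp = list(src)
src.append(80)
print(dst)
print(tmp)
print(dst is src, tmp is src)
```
[2, 9, 80]
[2, 9]
True False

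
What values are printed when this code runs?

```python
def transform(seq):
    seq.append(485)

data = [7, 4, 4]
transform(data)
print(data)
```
[7, 4, 4, 485]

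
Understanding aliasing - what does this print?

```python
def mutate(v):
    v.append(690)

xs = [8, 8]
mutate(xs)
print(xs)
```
[8, 8, 690]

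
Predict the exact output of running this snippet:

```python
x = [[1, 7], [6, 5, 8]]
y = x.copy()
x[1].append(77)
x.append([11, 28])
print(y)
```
[[1, 7], [6, 5, 8, 77]]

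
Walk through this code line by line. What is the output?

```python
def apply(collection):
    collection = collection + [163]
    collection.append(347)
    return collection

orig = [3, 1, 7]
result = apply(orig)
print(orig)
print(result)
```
[3, 1, 7]
[3, 1, 7, 163, 347]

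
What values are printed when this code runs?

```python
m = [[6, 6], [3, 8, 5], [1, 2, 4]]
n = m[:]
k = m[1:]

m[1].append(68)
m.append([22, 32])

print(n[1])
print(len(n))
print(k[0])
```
[3, 8, 5, 68]
3
[3, 8, 5, 68]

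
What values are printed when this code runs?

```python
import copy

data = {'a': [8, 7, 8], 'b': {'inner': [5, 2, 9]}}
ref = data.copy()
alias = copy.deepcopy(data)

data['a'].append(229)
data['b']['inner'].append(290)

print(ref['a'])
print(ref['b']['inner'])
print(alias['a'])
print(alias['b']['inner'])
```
[8, 7, 8, 229]
[5, 2, 9, 290]
[8, 7, 8]
[5, 2, 9]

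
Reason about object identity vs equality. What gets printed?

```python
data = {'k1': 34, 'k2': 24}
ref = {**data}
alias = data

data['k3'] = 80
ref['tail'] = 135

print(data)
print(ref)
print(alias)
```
{'k1': 34, 'k2': 24, 'k3': 80}
{'k1': 34, 'k2': 24, 'tail': 135}
{'k1': 34, 'k2': 24, 'k3': 80}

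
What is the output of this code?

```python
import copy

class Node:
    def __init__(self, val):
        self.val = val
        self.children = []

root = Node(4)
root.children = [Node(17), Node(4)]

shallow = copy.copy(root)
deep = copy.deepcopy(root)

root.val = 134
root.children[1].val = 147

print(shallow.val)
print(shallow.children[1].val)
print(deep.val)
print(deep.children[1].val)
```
4
147
4
4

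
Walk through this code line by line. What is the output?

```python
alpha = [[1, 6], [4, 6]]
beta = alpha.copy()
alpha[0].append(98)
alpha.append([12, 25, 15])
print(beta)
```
[[1, 6, 98], [4, 6]]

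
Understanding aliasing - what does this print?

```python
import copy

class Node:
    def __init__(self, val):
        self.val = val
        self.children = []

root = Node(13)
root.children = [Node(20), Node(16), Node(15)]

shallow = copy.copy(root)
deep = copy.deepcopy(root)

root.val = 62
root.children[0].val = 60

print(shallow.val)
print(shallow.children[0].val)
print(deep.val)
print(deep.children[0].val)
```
13
60
13
20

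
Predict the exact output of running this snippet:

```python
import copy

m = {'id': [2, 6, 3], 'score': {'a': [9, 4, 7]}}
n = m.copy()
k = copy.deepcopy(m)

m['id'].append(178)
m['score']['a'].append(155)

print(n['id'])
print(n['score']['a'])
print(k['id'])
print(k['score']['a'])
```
[2, 6, 3, 178]
[9, 4, 7, 155]
[2, 6, 3]
[9, 4, 7]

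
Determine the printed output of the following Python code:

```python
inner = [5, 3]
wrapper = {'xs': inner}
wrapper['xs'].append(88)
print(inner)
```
[5, 3, 88]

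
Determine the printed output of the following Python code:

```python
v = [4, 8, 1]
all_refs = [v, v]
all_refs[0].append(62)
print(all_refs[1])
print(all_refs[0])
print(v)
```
[4, 8, 1, 62]
[4, 8, 1, 62]
[4, 8, 1, 62]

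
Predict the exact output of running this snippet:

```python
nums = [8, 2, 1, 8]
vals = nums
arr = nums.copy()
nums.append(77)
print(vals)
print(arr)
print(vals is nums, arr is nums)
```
[8, 2, 1, 8, 77]
[8, 2, 1, 8]
True False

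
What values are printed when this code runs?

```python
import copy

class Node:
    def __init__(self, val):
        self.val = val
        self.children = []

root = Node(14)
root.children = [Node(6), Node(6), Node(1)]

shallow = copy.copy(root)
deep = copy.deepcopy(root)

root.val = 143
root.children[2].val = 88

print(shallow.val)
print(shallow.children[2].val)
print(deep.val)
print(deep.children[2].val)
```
14
88
14
1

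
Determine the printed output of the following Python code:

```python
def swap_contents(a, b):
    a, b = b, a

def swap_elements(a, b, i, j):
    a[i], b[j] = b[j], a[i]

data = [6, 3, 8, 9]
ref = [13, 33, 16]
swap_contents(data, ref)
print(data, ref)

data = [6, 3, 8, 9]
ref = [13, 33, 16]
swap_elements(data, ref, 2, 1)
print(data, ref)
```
[6, 3, 8, 9] [13, 33, 16]
[6, 3, 33, 9] [13, 8, 16]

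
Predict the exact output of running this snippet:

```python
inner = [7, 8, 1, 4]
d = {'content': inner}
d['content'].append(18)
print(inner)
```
[7, 8, 1, 4, 18]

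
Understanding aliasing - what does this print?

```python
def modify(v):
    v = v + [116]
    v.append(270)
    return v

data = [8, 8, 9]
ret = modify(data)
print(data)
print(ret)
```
[8, 8, 9]
[8, 8, 9, 116, 270]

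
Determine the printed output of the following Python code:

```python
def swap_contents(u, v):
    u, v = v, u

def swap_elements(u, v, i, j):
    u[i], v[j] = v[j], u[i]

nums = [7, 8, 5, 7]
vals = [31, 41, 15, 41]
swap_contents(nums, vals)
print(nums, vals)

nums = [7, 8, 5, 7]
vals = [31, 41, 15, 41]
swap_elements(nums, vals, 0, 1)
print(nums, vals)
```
[7, 8, 5, 7] [31, 41, 15, 41]
[41, 8, 5, 7] [31, 7, 15, 41]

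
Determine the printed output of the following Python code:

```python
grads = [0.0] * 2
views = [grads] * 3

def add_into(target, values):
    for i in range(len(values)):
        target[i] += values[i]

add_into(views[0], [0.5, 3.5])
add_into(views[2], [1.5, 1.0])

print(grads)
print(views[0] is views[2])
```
[2.0, 4.5]
True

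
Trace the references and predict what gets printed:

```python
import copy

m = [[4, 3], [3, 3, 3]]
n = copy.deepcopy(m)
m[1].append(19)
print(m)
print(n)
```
[[4, 3], [3, 3, 3, 19]]
[[4, 3], [3, 3, 3]]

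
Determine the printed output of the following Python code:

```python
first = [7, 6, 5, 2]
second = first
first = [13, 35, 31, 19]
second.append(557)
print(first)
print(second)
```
[13, 35, 31, 19]
[7, 6, 5, 2, 557]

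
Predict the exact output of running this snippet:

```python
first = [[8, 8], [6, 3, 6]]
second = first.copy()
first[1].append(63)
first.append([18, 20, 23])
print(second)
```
[[8, 8], [6, 3, 6, 63]]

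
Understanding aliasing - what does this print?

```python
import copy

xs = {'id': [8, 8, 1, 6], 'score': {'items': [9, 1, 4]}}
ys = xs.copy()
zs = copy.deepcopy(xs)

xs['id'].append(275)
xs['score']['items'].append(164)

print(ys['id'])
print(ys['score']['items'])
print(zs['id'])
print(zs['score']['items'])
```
[8, 8, 1, 6, 275]
[9, 1, 4, 164]
[8, 8, 1, 6]
[9, 1, 4]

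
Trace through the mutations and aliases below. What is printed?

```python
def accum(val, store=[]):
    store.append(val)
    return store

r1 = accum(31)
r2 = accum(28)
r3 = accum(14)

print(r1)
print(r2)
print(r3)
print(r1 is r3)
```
[31, 28, 14]
[31, 28, 14]
[31, 28, 14]
True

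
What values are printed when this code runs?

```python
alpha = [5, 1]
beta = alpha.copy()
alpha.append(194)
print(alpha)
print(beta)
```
[5, 1, 194]
[5, 1]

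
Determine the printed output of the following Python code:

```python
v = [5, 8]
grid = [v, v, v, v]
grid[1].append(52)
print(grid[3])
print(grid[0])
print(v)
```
[5, 8, 52]
[5, 8, 52]
[5, 8, 52]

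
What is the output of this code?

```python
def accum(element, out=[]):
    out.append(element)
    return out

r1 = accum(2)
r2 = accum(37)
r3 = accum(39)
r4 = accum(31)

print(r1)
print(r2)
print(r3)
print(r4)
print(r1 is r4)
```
[2, 37, 39, 31]
[2, 37, 39, 31]
[2, 37, 39, 31]
[2, 37, 39, 31]
True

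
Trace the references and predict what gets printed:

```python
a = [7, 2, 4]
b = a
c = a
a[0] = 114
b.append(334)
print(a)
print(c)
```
[114, 2, 4, 334]
[114, 2, 4, 334]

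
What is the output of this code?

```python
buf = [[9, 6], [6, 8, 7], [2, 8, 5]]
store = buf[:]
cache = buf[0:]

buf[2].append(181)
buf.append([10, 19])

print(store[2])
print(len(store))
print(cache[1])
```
[2, 8, 5, 181]
3
[6, 8, 7]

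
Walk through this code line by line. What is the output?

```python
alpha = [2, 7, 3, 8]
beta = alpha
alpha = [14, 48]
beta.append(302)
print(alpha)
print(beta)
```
[14, 48]
[2, 7, 3, 8, 302]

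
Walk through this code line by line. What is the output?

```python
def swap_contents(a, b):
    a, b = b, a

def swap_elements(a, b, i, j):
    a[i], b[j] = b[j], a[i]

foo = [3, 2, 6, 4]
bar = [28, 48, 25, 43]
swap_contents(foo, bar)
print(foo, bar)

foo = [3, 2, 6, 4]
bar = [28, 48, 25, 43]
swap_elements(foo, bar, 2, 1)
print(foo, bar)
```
[3, 2, 6, 4] [28, 48, 25, 43]
[3, 2, 48, 4] [28, 6, 25, 43]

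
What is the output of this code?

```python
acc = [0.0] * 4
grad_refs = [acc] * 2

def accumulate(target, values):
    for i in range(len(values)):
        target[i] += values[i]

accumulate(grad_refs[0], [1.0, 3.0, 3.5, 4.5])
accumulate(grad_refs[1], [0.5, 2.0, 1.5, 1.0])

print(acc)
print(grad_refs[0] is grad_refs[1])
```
[1.5, 5.0, 5.0, 5.5]
True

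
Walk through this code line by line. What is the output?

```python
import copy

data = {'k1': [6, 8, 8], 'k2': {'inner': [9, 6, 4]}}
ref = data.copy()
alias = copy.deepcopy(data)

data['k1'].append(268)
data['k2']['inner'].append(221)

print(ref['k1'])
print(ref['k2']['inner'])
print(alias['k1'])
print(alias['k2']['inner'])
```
[6, 8, 8, 268]
[9, 6, 4, 221]
[6, 8, 8]
[9, 6, 4]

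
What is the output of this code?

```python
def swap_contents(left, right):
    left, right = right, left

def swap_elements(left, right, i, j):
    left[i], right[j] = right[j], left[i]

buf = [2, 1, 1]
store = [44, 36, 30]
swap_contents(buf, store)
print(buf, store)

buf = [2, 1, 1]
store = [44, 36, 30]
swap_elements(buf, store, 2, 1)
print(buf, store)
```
[2, 1, 1] [44, 36, 30]
[2, 1, 36] [44, 1, 30]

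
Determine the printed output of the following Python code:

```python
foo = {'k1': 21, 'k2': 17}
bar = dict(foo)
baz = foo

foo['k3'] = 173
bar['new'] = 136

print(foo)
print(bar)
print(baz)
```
{'k1': 21, 'k2': 17, 'k3': 173}
{'k1': 21, 'k2': 17, 'new': 136}
{'k1': 21, 'k2': 17, 'k3': 173}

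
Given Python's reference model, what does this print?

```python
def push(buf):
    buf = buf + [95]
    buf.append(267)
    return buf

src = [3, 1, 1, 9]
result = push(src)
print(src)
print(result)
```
[3, 1, 1, 9]
[3, 1, 1, 9, 95, 267]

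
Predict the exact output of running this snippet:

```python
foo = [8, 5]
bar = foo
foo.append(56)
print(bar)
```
[8, 5, 56]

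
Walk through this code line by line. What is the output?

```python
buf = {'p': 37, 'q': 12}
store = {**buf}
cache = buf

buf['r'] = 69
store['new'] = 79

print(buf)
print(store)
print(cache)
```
{'p': 37, 'q': 12, 'r': 69}
{'p': 37, 'q': 12, 'new': 79}
{'p': 37, 'q': 12, 'r': 69}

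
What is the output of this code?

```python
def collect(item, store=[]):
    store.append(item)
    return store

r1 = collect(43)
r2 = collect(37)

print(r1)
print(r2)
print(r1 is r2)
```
[43, 37]
[43, 37]
True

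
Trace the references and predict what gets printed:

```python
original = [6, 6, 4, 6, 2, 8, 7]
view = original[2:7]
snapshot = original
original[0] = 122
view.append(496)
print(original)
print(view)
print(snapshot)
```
[122, 6, 4, 6, 2, 8, 7]
[4, 6, 2, 8, 7, 496]
[122, 6, 4, 6, 2, 8, 7]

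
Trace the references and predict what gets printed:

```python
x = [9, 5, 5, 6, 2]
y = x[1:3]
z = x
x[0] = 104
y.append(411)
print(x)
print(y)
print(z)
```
[104, 5, 5, 6, 2]
[5, 5, 411]
[104, 5, 5, 6, 2]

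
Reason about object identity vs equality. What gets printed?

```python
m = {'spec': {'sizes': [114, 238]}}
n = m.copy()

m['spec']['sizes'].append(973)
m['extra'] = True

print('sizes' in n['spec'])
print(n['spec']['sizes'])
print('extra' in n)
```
True
[114, 238, 973]
False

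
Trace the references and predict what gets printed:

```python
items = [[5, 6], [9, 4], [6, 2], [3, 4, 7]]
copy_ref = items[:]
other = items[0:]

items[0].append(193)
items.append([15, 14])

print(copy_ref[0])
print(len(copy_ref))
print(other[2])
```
[5, 6, 193]
4
[6, 2]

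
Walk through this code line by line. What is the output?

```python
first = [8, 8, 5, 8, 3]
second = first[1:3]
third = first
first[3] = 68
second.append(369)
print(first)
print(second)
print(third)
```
[8, 8, 5, 68, 3]
[8, 5, 369]
[8, 8, 5, 68, 3]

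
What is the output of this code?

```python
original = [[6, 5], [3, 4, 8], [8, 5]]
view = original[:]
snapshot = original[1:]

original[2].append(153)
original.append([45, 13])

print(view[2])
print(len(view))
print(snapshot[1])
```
[8, 5, 153]
3
[8, 5, 153]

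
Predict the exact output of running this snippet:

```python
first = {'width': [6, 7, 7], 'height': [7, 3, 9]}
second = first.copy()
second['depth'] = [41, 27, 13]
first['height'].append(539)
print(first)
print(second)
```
{'width': [6, 7, 7], 'height': [7, 3, 9, 539]}
{'width': [6, 7, 7], 'height': [7, 3, 9, 539], 'depth': [41, 27, 13]}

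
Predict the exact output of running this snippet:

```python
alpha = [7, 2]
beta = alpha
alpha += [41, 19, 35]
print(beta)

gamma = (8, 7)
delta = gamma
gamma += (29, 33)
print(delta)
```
[7, 2, 41, 19, 35]
(8, 7)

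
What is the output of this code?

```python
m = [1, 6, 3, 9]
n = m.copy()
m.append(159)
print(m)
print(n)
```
[1, 6, 3, 9, 159]
[1, 6, 3, 9]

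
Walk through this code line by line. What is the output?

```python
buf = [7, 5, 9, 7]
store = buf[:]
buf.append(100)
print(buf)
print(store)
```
[7, 5, 9, 7, 100]
[7, 5, 9, 7]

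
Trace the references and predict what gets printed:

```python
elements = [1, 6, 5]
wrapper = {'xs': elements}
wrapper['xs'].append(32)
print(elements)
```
[1, 6, 5, 32]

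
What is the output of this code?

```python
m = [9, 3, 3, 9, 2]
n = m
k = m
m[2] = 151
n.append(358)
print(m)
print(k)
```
[9, 3, 151, 9, 2, 358]
[9, 3, 151, 9, 2, 358]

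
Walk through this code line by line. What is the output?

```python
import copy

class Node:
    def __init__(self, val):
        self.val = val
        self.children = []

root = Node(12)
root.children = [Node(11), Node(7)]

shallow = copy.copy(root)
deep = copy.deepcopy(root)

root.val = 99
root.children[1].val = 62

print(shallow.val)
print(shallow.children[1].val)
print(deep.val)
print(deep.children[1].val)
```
12
62
12
7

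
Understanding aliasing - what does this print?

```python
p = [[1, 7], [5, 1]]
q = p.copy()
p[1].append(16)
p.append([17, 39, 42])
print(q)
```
[[1, 7], [5, 1, 16]]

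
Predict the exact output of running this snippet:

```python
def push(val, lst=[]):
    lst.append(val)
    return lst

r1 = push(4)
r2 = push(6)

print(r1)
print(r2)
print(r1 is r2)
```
[4, 6]
[4, 6]
True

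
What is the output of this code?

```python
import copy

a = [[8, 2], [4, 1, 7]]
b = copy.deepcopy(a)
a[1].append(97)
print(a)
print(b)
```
[[8, 2], [4, 1, 7, 97]]
[[8, 2], [4, 1, 7]]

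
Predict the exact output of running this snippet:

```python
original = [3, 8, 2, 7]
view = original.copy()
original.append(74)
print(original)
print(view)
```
[3, 8, 2, 7, 74]
[3, 8, 2, 7]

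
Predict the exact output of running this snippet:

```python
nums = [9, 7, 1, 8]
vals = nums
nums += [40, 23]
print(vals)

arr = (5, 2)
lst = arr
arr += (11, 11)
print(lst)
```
[9, 7, 1, 8, 40, 23]
(5, 2)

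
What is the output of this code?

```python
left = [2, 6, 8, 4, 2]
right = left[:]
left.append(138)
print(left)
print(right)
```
[2, 6, 8, 4, 2, 138]
[2, 6, 8, 4, 2]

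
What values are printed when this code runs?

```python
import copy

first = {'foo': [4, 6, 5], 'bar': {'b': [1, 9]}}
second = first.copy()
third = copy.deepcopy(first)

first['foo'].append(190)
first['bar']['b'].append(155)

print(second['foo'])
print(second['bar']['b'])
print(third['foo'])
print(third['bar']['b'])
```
[4, 6, 5, 190]
[1, 9, 155]
[4, 6, 5]
[1, 9]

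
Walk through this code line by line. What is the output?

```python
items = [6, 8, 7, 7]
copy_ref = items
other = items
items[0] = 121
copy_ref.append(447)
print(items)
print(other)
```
[121, 8, 7, 7, 447]
[121, 8, 7, 7, 447]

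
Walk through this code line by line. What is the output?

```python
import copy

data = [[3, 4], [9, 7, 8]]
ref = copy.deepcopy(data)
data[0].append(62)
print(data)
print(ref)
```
[[3, 4, 62], [9, 7, 8]]
[[3, 4], [9, 7, 8]]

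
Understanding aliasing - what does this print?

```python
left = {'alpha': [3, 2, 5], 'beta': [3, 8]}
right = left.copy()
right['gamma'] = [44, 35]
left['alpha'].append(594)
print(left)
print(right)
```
{'alpha': [3, 2, 5, 594], 'beta': [3, 8]}
{'alpha': [3, 2, 5, 594], 'beta': [3, 8], 'gamma': [44, 35]}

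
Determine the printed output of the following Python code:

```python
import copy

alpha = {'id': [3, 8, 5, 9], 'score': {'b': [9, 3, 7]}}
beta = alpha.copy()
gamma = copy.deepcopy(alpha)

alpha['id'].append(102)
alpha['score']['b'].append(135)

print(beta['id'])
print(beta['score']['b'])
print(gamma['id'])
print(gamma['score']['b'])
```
[3, 8, 5, 9, 102]
[9, 3, 7, 135]
[3, 8, 5, 9]
[9, 3, 7]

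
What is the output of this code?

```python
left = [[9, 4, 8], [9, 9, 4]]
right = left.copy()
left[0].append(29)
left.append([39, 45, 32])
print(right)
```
[[9, 4, 8, 29], [9, 9, 4]]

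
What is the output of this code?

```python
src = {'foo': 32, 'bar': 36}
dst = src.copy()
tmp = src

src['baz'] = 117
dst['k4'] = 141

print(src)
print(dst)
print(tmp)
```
{'foo': 32, 'bar': 36, 'baz': 117}
{'foo': 32, 'bar': 36, 'k4': 141}
{'foo': 32, 'bar': 36, 'baz': 117}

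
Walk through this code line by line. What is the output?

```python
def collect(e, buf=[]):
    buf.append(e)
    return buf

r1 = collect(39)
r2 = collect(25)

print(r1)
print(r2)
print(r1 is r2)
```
[39, 25]
[39, 25]
True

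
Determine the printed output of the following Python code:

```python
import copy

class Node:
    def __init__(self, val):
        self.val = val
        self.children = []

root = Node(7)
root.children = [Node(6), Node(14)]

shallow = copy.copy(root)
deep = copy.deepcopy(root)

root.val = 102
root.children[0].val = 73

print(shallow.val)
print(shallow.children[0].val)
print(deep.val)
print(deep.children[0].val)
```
7
73
7
6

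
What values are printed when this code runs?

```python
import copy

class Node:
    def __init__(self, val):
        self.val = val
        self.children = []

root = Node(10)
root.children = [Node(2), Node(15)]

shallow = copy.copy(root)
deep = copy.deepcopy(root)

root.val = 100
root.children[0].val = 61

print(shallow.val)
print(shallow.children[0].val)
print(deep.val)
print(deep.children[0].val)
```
10
61
10
2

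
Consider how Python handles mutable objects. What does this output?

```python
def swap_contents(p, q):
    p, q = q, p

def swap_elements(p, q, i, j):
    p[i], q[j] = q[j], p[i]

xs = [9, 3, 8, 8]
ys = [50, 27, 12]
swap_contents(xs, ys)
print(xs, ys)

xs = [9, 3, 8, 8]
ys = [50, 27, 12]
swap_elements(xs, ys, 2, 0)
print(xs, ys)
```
[9, 3, 8, 8] [50, 27, 12]
[9, 3, 50, 8] [8, 27, 12]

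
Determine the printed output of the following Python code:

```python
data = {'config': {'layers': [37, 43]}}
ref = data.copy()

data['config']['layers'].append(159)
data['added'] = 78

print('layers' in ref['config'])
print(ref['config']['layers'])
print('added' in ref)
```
True
[37, 43, 159]
False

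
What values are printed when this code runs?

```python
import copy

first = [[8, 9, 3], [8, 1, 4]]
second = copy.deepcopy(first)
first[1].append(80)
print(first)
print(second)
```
[[8, 9, 3], [8, 1, 4, 80]]
[[8, 9, 3], [8, 1, 4]]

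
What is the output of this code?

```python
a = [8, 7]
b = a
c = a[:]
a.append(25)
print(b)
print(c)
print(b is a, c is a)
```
[8, 7, 25]
[8, 7]
True False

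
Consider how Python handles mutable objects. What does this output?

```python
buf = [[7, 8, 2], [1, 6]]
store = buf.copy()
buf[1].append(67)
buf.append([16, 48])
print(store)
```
[[7, 8, 2], [1, 6, 67]]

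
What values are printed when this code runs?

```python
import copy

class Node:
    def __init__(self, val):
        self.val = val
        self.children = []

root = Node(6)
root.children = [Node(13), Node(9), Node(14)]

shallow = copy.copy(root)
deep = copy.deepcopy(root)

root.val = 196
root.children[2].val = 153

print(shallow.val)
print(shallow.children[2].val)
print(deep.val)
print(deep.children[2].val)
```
6
153
6
14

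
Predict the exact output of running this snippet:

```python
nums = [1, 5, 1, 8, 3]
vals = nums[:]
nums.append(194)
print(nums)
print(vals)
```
[1, 5, 1, 8, 3, 194]
[1, 5, 1, 8, 3]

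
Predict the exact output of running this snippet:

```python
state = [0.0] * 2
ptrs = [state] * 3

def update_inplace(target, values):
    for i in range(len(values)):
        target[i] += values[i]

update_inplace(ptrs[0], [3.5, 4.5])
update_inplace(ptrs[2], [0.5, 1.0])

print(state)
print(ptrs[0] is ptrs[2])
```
[4.0, 5.5]
True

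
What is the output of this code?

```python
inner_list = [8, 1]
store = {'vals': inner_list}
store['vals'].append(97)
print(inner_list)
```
[8, 1, 97]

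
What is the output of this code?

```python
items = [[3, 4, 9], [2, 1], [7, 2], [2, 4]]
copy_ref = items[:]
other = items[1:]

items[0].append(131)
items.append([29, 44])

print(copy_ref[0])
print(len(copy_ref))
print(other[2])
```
[3, 4, 9, 131]
4
[2, 4]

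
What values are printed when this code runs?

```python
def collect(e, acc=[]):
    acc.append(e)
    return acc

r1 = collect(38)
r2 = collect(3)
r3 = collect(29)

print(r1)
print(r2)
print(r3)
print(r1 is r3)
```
[38, 3, 29]
[38, 3, 29]
[38, 3, 29]
True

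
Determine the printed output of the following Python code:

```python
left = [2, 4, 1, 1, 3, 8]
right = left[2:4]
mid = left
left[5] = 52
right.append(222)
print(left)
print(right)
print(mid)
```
[2, 4, 1, 1, 3, 52]
[1, 1, 222]
[2, 4, 1, 1, 3, 52]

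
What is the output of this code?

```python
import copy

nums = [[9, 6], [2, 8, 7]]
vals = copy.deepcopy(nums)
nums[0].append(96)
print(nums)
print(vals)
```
[[9, 6, 96], [2, 8, 7]]
[[9, 6], [2, 8, 7]]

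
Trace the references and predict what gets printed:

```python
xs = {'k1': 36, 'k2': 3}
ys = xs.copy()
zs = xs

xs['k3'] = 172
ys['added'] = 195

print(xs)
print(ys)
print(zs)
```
{'k1': 36, 'k2': 3, 'k3': 172}
{'k1': 36, 'k2': 3, 'added': 195}
{'k1': 36, 'k2': 3, 'k3': 172}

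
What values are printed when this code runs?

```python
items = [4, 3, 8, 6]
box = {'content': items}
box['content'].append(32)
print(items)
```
[4, 3, 8, 6, 32]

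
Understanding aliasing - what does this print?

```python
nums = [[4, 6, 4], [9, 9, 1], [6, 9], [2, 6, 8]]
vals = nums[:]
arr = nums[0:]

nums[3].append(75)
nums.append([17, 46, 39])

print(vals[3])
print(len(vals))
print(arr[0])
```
[2, 6, 8, 75]
4
[4, 6, 4]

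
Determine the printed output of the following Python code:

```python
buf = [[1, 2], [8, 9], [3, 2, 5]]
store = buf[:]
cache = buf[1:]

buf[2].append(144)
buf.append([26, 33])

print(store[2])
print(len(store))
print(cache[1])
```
[3, 2, 5, 144]
3
[3, 2, 5, 144]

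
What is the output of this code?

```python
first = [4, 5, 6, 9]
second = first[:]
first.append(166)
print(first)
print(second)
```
[4, 5, 6, 9, 166]
[4, 5, 6, 9]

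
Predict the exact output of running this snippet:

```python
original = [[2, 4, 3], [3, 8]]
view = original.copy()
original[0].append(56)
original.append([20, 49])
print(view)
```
[[2, 4, 3, 56], [3, 8]]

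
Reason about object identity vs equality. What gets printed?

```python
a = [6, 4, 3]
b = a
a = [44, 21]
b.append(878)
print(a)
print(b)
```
[44, 21]
[6, 4, 3, 878]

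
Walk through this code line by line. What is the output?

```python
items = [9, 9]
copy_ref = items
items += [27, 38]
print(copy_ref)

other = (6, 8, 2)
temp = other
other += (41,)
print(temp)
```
[9, 9, 27, 38]
(6, 8, 2)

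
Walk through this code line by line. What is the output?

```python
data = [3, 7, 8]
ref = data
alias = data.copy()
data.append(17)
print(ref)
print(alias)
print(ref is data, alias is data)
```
[3, 7, 8, 17]
[3, 7, 8]
True False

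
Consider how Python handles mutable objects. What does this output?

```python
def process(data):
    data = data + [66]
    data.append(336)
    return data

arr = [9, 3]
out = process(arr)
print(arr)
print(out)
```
[9, 3]
[9, 3, 66, 336]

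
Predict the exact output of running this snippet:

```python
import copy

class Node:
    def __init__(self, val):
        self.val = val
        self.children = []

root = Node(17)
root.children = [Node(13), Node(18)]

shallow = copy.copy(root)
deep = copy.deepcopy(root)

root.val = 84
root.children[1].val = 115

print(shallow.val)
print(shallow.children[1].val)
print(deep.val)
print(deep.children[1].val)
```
17
115
17
18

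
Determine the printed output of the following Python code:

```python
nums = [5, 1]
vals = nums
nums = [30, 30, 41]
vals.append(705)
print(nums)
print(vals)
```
[30, 30, 41]
[5, 1, 705]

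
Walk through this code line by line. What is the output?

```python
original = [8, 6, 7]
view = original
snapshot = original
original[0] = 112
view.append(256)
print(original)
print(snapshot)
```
[112, 6, 7, 256]
[112, 6, 7, 256]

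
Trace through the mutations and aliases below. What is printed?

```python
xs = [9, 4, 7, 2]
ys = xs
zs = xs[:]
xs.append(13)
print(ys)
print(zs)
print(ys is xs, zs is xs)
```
[9, 4, 7, 2, 13]
[9, 4, 7, 2]
True False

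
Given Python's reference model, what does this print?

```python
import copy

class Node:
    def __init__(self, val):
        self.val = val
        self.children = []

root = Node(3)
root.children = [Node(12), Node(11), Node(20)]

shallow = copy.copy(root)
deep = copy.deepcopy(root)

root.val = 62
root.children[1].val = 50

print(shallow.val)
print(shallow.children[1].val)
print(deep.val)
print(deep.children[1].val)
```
3
50
3
11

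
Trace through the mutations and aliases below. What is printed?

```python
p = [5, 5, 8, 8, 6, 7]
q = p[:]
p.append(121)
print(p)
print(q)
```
[5, 5, 8, 8, 6, 7, 121]
[5, 5, 8, 8, 6, 7]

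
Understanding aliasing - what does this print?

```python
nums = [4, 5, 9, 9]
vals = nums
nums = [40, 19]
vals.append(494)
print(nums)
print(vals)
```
[40, 19]
[4, 5, 9, 9, 494]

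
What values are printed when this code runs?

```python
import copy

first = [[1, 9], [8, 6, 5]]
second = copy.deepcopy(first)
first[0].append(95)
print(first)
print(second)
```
[[1, 9, 95], [8, 6, 5]]
[[1, 9], [8, 6, 5]]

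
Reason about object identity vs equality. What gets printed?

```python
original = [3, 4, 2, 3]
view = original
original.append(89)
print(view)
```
[3, 4, 2, 3, 89]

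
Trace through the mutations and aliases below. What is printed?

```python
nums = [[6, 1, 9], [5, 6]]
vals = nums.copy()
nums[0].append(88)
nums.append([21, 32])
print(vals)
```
[[6, 1, 9, 88], [5, 6]]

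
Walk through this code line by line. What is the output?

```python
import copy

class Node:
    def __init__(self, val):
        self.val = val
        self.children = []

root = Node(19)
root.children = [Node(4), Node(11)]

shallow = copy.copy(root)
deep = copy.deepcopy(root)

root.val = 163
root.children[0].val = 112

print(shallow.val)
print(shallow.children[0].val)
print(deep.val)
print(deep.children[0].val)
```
19
112
19
4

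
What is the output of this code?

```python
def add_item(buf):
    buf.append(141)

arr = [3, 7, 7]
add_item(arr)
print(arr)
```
[3, 7, 7, 141]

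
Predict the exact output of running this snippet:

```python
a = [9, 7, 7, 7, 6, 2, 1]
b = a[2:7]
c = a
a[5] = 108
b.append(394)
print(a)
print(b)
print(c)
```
[9, 7, 7, 7, 6, 108, 1]
[7, 7, 6, 2, 1, 394]
[9, 7, 7, 7, 6, 108, 1]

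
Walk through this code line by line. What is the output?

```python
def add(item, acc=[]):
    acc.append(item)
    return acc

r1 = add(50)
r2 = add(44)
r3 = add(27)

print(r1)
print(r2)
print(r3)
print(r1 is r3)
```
[50, 44, 27]
[50, 44, 27]
[50, 44, 27]
True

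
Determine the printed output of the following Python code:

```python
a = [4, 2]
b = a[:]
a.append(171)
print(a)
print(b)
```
[4, 2, 171]
[4, 2]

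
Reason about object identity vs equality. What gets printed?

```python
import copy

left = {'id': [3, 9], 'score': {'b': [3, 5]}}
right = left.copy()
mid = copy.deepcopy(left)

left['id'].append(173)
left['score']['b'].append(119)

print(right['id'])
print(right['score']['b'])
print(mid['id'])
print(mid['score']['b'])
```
[3, 9, 173]
[3, 5, 119]
[3, 9]
[3, 5]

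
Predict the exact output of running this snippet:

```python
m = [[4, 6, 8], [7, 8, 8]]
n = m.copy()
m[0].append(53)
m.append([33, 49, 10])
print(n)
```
[[4, 6, 8, 53], [7, 8, 8]]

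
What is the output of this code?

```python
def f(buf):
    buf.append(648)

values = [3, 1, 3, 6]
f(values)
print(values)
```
[3, 1, 3, 6, 648]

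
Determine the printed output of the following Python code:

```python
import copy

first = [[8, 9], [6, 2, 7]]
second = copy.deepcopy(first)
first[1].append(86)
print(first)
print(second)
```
[[8, 9], [6, 2, 7, 86]]
[[8, 9], [6, 2, 7]]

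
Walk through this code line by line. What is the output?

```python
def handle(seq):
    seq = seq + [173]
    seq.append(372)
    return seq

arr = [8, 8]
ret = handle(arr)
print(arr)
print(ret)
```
[8, 8]
[8, 8, 173, 372]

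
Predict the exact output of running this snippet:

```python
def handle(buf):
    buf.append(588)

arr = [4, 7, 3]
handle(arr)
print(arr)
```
[4, 7, 3, 588]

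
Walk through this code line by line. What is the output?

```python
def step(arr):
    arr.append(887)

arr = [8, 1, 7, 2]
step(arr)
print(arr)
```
[8, 1, 7, 2, 887]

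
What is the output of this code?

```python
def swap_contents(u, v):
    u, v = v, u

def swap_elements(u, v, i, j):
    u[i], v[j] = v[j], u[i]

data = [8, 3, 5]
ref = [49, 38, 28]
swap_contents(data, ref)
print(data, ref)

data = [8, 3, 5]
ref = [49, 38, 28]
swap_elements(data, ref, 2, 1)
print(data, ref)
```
[8, 3, 5] [49, 38, 28]
[8, 3, 38] [49, 5, 28]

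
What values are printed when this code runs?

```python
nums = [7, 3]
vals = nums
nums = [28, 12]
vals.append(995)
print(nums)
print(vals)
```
[28, 12]
[7, 3, 995]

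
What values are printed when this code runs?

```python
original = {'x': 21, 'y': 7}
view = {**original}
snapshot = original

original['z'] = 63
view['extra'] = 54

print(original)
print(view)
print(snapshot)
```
{'x': 21, 'y': 7, 'z': 63}
{'x': 21, 'y': 7, 'extra': 54}
{'x': 21, 'y': 7, 'z': 63}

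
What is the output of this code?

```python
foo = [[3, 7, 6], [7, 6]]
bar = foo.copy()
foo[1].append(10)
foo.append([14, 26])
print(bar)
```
[[3, 7, 6], [7, 6, 10]]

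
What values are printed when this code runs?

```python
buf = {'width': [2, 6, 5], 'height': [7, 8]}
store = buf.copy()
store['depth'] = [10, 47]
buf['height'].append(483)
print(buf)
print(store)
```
{'width': [2, 6, 5], 'height': [7, 8, 483]}
{'width': [2, 6, 5], 'height': [7, 8, 483], 'depth': [10, 47]}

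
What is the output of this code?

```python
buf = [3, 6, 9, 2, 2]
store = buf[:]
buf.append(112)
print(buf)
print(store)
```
[3, 6, 9, 2, 2, 112]
[3, 6, 9, 2, 2]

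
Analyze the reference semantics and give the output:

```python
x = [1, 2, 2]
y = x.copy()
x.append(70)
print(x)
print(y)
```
[1, 2, 2, 70]
[1, 2, 2]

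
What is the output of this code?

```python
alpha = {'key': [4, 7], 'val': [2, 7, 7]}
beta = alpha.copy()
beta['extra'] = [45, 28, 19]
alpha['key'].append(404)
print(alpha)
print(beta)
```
{'key': [4, 7, 404], 'val': [2, 7, 7]}
{'key': [4, 7, 404], 'val': [2, 7, 7], 'extra': [45, 28, 19]}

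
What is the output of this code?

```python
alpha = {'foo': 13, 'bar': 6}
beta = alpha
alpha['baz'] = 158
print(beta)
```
{'foo': 13, 'bar': 6, 'baz': 158}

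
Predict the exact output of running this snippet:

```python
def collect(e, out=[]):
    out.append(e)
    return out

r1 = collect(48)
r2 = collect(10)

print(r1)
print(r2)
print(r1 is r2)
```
[48, 10]
[48, 10]
True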